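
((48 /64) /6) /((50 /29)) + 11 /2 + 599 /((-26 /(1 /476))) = 3418313 /618800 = 5.52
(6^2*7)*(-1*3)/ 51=-252/ 17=-14.82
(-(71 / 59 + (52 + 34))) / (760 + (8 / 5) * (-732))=25725 / 121304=0.21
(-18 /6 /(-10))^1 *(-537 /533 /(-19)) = 1611 /101270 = 0.02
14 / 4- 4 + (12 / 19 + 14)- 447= -16449 / 38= -432.87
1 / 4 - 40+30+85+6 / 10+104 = 3597 / 20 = 179.85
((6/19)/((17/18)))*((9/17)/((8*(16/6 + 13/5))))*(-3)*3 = -32805/867578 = -0.04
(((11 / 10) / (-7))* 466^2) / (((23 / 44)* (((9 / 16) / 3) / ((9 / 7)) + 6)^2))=-121079236608 / 70055125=-1728.34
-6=-6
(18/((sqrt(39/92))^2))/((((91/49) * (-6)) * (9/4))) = -2576/1521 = -1.69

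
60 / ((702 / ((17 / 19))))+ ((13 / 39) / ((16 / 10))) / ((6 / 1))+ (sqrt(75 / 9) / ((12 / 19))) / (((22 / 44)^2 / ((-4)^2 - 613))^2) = 3955 / 35568+ 15048380 * sqrt(3) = 26064558.84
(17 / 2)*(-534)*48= -217872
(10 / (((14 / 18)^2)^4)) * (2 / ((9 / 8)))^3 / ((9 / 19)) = 5106032640 / 5764801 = 885.73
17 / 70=0.24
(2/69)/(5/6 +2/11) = 44/1541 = 0.03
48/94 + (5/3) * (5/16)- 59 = -130777/2256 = -57.97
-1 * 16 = -16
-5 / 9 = -0.56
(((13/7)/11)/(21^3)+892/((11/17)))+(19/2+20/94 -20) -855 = 34404273565/67031118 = 513.26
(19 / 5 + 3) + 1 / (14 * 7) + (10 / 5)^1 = 8.81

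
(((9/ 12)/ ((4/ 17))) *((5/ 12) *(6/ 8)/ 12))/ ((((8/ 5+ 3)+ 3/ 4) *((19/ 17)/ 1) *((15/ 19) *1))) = 1445/ 82176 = 0.02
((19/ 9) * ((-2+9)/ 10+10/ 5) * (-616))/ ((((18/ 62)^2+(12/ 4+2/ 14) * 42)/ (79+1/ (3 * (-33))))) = -799598128/ 380799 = -2099.79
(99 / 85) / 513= 11 / 4845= 0.00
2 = 2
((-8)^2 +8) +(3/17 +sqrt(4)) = 1261/17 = 74.18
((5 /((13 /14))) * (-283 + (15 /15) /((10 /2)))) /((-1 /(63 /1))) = 1247148 /13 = 95934.46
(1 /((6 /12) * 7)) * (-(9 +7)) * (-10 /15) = 64 /21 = 3.05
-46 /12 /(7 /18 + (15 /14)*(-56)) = 69 /1073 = 0.06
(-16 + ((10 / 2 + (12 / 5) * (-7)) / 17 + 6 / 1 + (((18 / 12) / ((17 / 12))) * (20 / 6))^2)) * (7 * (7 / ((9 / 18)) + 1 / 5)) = 1265859 / 7225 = 175.21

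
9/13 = 0.69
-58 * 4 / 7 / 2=-116 / 7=-16.57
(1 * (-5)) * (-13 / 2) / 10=13 / 4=3.25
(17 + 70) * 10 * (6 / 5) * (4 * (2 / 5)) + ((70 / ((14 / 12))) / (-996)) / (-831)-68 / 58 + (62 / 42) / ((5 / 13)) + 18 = 1691.07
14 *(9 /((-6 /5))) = -105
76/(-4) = -19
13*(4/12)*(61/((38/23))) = 18239/114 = 159.99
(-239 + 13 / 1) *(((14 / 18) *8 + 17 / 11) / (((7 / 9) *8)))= -86897 / 308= -282.13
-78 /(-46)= 39 /23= 1.70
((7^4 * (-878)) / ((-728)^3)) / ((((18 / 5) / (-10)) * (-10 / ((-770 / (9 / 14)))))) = -1.82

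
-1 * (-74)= 74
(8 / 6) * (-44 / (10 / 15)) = -88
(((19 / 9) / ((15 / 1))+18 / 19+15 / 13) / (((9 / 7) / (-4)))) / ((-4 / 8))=4186448 / 300105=13.95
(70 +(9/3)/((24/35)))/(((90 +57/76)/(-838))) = -686.79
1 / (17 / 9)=9 / 17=0.53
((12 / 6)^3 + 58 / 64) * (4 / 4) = 285 / 32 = 8.91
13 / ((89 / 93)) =1209 / 89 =13.58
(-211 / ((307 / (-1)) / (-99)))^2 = 436350321 / 94249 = 4629.76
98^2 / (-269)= -9604 / 269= -35.70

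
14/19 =0.74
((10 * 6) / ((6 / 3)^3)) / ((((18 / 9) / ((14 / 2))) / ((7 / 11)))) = 735 / 44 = 16.70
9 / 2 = 4.50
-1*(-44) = 44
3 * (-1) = -3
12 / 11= 1.09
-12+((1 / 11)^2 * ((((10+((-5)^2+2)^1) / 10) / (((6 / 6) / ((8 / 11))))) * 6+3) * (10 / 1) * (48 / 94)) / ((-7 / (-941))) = 42307116 / 437899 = 96.61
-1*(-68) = 68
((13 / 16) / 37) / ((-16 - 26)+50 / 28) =-91 / 166648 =-0.00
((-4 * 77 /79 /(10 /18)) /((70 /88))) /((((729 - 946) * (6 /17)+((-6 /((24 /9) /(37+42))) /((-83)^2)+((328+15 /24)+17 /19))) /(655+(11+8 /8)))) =-206881849646208 /8891487266275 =-23.27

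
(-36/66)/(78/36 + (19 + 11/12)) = -72/2915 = -0.02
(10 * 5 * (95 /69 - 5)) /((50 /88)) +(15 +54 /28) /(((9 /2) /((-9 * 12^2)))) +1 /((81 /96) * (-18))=-203217968 /39123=-5194.33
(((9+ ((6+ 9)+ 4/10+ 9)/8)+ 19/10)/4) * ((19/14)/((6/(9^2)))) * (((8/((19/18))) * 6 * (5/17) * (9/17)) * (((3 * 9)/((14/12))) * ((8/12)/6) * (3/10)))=49424013/141610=349.01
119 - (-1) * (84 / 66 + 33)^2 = 156528 / 121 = 1293.62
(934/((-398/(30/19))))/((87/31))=-144770/109649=-1.32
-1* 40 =-40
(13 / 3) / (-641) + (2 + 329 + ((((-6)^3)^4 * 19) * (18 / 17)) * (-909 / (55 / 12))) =-15615846241745933108 / 1798005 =-8685096115831.68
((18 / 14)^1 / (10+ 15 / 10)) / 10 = 9 / 805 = 0.01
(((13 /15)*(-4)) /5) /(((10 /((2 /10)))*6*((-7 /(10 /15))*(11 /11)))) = 26 /118125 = 0.00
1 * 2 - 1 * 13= -11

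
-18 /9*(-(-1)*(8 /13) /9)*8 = -128 /117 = -1.09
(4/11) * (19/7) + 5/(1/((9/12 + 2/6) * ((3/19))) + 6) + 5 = 141/22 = 6.41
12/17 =0.71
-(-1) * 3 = 3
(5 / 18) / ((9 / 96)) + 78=2186 / 27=80.96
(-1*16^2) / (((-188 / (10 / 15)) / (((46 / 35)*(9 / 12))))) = 1472 / 1645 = 0.89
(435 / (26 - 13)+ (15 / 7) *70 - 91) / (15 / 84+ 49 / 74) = 1245272 / 11323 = 109.98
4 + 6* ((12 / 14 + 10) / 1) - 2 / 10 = 68.94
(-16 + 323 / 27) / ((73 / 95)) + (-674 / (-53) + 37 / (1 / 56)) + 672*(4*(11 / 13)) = 5912712659 / 1358019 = 4353.92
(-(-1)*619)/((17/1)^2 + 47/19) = 11761/5538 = 2.12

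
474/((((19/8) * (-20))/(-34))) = 32232/95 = 339.28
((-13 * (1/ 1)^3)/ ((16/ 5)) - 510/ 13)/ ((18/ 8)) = -9005/ 468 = -19.24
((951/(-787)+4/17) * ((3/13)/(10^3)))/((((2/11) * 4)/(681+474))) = -99243837/278283200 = -0.36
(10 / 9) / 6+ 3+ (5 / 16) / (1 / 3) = 1781 / 432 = 4.12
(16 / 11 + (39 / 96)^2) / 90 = 2027 / 112640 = 0.02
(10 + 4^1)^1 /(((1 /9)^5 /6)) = 4960116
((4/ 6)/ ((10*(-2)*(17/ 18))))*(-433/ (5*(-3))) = -433/ 425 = -1.02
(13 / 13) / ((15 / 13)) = 13 / 15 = 0.87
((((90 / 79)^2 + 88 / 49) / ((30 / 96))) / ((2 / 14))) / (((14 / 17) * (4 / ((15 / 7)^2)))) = 1447545240 / 14984641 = 96.60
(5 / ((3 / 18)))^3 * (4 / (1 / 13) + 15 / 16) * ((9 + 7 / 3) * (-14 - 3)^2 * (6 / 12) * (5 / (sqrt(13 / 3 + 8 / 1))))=23407374375 * sqrt(111) / 74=3332594482.14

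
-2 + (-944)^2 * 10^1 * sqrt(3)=-2 + 8911360 * sqrt(3)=15434926.28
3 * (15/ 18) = 5/ 2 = 2.50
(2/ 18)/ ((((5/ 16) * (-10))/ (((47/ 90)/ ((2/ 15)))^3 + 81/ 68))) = -1799983/ 826200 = -2.18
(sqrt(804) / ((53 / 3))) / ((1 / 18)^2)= 1944 * sqrt(201) / 53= 520.02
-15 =-15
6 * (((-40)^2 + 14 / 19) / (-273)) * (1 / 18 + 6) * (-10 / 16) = 2762605 / 20748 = 133.15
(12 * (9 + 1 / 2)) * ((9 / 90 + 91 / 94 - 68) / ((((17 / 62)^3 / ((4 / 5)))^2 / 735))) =-239548479270101342208 / 28361643575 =-8446212880.32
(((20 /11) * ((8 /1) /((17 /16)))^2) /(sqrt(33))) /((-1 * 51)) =-327680 * sqrt(33) /5350257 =-0.35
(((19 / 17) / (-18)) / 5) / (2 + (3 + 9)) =-19 / 21420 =-0.00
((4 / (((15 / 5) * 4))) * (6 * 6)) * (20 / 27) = 80 / 9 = 8.89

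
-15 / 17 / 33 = -0.03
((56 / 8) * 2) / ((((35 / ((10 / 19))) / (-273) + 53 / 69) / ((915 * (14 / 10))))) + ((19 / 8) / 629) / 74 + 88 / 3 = 35972087888965 / 1051194864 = 34220.19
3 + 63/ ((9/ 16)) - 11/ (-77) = 806/ 7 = 115.14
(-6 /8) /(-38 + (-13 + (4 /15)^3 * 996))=3375 /144508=0.02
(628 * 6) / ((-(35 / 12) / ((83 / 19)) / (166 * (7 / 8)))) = -77873256 / 95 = -819718.48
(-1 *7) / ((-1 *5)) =7 / 5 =1.40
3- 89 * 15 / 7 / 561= 2.66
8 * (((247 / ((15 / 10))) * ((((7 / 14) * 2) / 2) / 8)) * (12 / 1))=988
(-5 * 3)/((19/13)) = -195/19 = -10.26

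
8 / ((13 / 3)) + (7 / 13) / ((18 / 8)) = 244 / 117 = 2.09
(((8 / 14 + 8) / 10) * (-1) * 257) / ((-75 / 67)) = 34438 / 175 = 196.79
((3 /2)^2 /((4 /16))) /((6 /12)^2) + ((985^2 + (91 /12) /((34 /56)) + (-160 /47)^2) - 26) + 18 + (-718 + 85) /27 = 970253.63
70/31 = 2.26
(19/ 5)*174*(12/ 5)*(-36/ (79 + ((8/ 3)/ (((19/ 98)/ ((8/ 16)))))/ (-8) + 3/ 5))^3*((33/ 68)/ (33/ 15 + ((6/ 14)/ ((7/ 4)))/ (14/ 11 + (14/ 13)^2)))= -41885640187427433600/ 1309351930660826939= -31.99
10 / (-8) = -5 / 4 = -1.25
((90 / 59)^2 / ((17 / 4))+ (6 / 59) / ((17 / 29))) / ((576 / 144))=21333 / 118354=0.18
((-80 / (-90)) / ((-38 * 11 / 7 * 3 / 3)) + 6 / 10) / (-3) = -5503 / 28215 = -0.20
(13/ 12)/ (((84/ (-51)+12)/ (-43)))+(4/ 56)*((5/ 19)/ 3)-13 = -1637929/ 93632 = -17.49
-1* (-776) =776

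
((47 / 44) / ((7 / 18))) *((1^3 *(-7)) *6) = -1269 / 11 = -115.36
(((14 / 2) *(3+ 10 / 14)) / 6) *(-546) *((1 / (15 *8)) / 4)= -1183 / 240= -4.93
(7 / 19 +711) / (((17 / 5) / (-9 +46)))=2500460 / 323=7741.36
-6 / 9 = -0.67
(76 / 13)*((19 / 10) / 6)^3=130321 / 702000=0.19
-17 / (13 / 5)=-85 / 13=-6.54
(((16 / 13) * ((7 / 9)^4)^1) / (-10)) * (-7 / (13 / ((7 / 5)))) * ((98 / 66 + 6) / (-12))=-4470662 / 211100175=-0.02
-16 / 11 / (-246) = 8 / 1353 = 0.01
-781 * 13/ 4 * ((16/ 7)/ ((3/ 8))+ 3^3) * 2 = -7056335/ 42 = -168007.98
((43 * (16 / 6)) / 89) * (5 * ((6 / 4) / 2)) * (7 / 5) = 602 / 89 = 6.76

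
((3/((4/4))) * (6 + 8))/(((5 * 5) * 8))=21/100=0.21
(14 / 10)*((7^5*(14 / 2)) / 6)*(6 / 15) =823543 / 75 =10980.57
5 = 5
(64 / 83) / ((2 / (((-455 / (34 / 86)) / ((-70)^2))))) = -4472 / 49385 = -0.09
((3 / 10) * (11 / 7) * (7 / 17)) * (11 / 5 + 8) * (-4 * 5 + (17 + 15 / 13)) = -1188 / 325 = -3.66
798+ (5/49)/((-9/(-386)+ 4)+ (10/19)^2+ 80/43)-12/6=1439850879186/1808820251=796.02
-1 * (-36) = 36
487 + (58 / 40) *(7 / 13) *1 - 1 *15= 122923 / 260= 472.78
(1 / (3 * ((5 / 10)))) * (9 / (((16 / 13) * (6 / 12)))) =39 / 4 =9.75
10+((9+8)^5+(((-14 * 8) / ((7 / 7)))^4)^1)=158771803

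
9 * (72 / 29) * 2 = 1296 / 29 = 44.69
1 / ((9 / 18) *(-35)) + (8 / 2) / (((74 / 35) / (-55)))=-134824 / 1295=-104.11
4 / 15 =0.27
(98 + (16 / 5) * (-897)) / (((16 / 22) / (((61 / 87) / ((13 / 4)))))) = -160369 / 195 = -822.41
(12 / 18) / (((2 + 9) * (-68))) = -1 / 1122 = -0.00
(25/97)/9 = 25/873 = 0.03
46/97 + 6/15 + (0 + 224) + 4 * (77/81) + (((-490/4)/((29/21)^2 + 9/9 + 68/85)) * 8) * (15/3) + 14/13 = -2279402538236/2087251335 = -1092.06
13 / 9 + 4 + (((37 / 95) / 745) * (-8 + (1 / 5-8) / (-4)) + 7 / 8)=160932539 / 25479000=6.32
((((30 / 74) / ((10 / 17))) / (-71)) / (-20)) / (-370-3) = -51 / 39194840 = -0.00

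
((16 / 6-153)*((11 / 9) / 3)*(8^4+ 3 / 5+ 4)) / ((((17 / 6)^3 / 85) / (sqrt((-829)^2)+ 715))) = -1256388410816 / 867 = -1449121581.10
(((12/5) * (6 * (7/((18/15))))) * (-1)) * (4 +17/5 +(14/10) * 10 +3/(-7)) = -8808/5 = -1761.60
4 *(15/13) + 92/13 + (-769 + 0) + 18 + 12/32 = -76849/104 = -738.93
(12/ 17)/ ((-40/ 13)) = -39/ 170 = -0.23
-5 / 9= -0.56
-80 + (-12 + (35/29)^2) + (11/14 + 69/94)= -24631863/276689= -89.02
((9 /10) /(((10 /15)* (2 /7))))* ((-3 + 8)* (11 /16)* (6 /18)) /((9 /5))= 385 /128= 3.01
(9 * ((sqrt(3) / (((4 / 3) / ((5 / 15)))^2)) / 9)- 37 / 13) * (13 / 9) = -37 / 9 + 13 * sqrt(3) / 144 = -3.95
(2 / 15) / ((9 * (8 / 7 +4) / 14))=0.04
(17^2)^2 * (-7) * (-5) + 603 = 2923838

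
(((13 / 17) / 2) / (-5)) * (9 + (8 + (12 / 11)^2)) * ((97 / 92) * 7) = -19428227 / 1892440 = -10.27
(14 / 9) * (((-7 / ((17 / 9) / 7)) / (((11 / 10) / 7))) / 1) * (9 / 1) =-432180 / 187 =-2311.12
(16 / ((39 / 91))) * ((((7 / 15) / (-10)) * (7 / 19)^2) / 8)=-2401 / 81225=-0.03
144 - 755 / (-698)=101267 / 698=145.08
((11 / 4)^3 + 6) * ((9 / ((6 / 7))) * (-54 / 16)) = -972405 / 1024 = -949.61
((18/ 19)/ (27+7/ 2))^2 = 1296/ 1343281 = 0.00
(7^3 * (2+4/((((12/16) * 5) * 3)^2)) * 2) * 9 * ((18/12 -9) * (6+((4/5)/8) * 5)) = -9172163/15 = -611477.53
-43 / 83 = -0.52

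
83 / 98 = 0.85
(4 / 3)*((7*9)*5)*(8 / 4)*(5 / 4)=1050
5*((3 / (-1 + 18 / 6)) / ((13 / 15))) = 225 / 26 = 8.65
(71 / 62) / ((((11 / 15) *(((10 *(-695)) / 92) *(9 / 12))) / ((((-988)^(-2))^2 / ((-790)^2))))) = -0.00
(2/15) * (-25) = -10/3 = -3.33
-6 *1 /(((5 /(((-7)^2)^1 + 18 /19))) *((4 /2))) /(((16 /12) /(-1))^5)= 691821 /97280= 7.11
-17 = -17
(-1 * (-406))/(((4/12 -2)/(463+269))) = -891576/5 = -178315.20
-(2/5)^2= -4/25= -0.16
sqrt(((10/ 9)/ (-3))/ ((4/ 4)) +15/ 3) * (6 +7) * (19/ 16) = 1235 * sqrt(15)/ 144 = 33.22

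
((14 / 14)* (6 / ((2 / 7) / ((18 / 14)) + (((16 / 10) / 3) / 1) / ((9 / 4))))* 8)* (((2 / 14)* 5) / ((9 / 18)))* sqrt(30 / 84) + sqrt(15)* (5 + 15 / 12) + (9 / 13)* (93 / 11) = 837 / 143 + 25* sqrt(15) / 4 + 16200* sqrt(70) / 1519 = 119.29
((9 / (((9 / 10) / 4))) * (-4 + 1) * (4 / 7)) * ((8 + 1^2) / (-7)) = 4320 / 49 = 88.16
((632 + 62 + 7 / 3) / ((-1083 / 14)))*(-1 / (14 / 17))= 35513 / 3249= 10.93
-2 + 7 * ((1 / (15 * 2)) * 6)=-3 / 5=-0.60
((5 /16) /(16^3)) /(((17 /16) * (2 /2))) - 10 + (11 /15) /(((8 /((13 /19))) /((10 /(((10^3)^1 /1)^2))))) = -620155507979 /62016000000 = -10.00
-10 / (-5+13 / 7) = 35 / 11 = 3.18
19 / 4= 4.75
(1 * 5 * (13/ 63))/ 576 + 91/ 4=825617/ 36288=22.75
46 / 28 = 1.64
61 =61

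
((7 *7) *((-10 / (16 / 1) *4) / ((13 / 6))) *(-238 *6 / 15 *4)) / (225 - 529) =-17493 / 247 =-70.82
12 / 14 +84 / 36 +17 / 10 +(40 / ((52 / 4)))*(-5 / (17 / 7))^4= 13720338871 / 228012330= 60.17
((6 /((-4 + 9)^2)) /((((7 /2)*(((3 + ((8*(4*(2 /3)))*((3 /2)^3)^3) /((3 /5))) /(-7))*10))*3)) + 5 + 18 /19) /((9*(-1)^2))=154795571 /234248625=0.66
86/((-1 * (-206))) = 43/103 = 0.42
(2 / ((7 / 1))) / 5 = 2 / 35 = 0.06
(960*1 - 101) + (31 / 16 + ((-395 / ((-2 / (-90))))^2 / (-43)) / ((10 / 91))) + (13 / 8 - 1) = -46001818245 / 688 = -66863107.91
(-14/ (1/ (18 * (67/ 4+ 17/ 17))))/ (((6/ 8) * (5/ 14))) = -83496/ 5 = -16699.20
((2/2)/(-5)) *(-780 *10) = 1560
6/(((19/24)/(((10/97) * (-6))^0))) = 144/19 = 7.58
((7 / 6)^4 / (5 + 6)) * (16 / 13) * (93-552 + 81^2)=542626 / 429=1264.86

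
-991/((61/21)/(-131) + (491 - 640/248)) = -84513471/41651000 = -2.03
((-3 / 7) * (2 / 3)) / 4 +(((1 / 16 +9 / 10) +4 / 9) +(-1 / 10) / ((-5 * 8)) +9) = 130259 / 12600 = 10.34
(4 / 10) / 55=2 / 275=0.01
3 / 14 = 0.21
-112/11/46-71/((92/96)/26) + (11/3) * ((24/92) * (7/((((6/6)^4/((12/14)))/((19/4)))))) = -480503/253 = -1899.22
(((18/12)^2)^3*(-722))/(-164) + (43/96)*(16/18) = 7161979/141696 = 50.54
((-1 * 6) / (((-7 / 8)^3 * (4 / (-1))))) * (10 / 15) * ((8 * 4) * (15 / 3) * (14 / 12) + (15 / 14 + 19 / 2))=-2120704 / 7203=-294.42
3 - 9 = -6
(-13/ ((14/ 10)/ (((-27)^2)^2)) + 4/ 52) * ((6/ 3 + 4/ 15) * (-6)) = 30536599384/ 455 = 67113405.24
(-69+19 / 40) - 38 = -106.52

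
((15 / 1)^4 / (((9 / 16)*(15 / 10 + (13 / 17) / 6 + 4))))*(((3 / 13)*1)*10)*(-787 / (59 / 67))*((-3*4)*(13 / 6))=14521566600000 / 16933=857589712.40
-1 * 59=-59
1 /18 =0.06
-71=-71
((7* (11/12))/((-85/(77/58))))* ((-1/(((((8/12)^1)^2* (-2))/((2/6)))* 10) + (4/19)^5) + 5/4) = -504202391231/3906293782400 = -0.13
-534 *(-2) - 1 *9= 1059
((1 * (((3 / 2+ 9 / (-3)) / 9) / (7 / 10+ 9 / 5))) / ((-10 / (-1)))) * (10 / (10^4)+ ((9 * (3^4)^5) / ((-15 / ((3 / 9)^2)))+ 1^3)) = 232452292399 / 150000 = 1549681.95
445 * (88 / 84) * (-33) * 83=-8938270 / 7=-1276895.71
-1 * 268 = -268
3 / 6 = 1 / 2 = 0.50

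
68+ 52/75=5152/75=68.69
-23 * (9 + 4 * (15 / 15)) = -299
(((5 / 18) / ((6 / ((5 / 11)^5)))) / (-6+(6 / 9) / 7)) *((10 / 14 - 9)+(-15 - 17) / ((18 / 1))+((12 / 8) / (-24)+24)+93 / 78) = -3084828125 / 1345840075008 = -0.00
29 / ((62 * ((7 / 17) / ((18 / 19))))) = 4437 / 4123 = 1.08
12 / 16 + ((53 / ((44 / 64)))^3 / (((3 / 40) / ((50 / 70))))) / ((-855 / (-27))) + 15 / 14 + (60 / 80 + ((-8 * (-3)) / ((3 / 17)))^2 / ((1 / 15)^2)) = 761091379682 / 177023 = 4299392.62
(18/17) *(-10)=-10.59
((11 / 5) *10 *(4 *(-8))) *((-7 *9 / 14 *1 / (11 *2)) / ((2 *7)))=72 / 7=10.29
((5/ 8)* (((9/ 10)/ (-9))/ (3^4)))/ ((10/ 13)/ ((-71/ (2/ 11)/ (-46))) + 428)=-10153/ 5632939584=-0.00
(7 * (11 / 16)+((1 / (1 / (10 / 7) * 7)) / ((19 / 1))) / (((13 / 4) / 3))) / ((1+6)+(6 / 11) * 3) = 10272361 / 18396560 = 0.56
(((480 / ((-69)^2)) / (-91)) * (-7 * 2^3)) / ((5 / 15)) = 1280 / 6877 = 0.19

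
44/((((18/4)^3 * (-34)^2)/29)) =2552/210681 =0.01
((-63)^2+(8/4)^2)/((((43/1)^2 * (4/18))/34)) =607869/1849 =328.76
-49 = -49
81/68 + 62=4297/68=63.19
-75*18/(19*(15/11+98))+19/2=364873/41534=8.78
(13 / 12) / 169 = 0.01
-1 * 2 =-2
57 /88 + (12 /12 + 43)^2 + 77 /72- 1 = 191735 /99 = 1936.72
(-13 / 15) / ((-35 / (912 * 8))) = 31616 / 175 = 180.66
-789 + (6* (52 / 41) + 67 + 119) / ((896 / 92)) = -504543 / 656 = -769.12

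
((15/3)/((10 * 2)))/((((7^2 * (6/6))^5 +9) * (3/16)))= 2/423712887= 0.00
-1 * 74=-74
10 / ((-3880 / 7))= -7 / 388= -0.02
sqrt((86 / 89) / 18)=sqrt(3827) / 267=0.23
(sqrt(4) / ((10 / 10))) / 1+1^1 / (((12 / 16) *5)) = 34 / 15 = 2.27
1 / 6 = 0.17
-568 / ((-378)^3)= 71 / 6751269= 0.00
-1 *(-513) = 513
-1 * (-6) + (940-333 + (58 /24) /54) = 397253 /648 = 613.04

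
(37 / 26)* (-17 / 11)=-2.20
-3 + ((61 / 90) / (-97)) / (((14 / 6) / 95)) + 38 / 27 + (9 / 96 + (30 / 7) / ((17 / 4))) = -7728457 / 9973152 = -0.77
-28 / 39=-0.72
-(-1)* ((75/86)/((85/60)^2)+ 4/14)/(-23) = -62654/2000747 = -0.03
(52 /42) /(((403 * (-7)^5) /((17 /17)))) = -2 /10941357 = -0.00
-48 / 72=-2 / 3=-0.67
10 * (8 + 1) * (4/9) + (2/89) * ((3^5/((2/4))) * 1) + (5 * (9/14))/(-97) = 6150451/120862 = 50.89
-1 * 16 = -16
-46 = -46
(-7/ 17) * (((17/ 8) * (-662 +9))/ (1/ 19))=86849/ 8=10856.12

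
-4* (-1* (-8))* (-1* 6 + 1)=160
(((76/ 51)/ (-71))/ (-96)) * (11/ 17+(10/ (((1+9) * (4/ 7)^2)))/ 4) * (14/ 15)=204421/ 709136640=0.00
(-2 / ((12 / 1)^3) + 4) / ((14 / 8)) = 3455 / 1512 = 2.29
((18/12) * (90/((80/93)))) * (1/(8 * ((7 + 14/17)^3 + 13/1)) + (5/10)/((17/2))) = 16250831253/1752772352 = 9.27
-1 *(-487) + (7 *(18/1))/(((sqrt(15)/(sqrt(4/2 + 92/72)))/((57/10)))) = 399 *sqrt(1770)/50 + 487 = 822.73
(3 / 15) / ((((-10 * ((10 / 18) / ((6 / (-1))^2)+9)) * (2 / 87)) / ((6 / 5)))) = -42282 / 365125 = -0.12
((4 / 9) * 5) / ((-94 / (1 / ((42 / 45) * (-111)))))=25 / 109557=0.00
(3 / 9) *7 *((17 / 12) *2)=119 / 18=6.61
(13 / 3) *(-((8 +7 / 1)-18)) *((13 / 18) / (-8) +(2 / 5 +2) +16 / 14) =226213 / 5040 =44.88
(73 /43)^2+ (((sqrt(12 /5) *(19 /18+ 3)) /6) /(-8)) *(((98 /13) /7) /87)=5329 /1849 -511 *sqrt(15) /1221480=2.88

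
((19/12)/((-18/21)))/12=-133/864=-0.15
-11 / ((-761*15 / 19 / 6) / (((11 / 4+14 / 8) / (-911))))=-0.00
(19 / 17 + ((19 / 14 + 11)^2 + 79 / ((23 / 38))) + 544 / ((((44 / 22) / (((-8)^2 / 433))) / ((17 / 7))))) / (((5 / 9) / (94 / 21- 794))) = -31523266278141 / 58070929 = -542840.74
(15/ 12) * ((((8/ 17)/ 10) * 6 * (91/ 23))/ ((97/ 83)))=45318/ 37927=1.19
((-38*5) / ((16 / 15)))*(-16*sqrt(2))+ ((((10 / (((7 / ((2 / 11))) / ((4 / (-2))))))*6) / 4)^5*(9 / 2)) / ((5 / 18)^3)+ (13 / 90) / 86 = -1263586957853959 / 20950509375180+ 2850*sqrt(2) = 3970.20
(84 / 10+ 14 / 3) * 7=1372 / 15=91.47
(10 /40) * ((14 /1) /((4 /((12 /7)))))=3 /2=1.50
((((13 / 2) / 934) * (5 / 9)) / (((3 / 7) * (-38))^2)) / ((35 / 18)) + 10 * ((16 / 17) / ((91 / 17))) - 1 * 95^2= -9966910636079 / 1104582024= -9023.24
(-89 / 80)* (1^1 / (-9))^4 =-89 / 524880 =-0.00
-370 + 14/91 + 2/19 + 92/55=-5000206/13585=-368.07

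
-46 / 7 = -6.57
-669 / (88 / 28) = -4683 / 22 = -212.86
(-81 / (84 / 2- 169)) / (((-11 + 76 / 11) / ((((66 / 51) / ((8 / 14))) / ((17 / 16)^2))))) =-975744 / 3119755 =-0.31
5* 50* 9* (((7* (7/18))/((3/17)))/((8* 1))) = 104125/24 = 4338.54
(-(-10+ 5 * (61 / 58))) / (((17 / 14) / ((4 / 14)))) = 550 / 493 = 1.12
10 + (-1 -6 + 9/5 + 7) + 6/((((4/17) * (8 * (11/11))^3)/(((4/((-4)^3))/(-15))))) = 966673/81920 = 11.80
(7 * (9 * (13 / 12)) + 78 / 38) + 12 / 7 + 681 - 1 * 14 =393157 / 532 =739.02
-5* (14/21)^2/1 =-20/9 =-2.22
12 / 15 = 0.80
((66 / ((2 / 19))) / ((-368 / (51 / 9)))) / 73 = -0.13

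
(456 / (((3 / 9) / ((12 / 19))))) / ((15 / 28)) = 8064 / 5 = 1612.80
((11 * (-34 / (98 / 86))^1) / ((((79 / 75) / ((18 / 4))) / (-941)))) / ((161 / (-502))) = -2563935971850 / 623231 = -4113941.66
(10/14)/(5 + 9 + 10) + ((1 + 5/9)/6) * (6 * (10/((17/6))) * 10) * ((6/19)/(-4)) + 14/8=-138623/54264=-2.55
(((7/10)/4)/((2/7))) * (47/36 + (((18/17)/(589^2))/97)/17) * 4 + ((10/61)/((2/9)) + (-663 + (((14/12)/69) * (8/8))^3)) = -277433182237792821523613/420950495410366155120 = -659.06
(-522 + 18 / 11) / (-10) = 2862 / 55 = 52.04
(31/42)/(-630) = -31/26460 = -0.00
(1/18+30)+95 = 2251/18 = 125.06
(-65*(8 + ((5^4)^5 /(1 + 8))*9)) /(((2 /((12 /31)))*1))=-37193298339846870 /31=-1199783817414415.16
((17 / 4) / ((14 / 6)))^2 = 2601 / 784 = 3.32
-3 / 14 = -0.21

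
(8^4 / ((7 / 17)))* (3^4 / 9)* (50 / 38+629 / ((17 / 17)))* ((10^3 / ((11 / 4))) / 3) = 10006953984000 / 1463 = 6840023228.98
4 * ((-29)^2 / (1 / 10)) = 33640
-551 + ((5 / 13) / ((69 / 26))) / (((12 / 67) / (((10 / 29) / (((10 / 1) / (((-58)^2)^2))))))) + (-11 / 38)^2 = 94218805619 / 298908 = 315210.05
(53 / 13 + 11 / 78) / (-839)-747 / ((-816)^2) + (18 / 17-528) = -1275650138947 / 2420830464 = -526.95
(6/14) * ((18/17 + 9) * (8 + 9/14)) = 62073/1666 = 37.26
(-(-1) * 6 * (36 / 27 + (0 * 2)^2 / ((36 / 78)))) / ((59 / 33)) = 264 / 59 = 4.47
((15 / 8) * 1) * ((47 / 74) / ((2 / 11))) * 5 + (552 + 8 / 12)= 2079397 / 3552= 585.42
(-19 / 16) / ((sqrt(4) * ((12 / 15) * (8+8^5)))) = -95 / 4195328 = -0.00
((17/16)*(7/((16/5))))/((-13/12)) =-1785/832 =-2.15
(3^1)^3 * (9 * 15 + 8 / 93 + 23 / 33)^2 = 57884630508 / 116281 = 497799.56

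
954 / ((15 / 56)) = 17808 / 5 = 3561.60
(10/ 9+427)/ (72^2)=3853/ 46656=0.08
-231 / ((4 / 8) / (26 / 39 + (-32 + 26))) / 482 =1232 / 241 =5.11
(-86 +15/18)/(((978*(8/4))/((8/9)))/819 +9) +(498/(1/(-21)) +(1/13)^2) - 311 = -11621023429/1078389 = -10776.28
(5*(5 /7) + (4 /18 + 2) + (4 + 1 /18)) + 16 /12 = 1409 /126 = 11.18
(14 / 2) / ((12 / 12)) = 7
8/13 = 0.62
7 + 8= 15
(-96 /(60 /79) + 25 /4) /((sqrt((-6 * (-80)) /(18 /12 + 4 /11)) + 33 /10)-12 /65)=34581573 /22898530-1082952 * sqrt(6765) /11449265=-6.27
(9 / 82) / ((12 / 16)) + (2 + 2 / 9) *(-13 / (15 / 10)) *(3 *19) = -405026 / 369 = -1097.63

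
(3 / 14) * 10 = 15 / 7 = 2.14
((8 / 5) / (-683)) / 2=-4 / 3415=-0.00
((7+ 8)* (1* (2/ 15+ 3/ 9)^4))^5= 79792266297612001/ 437893890380859375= 0.18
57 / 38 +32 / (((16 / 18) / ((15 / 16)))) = 141 / 4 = 35.25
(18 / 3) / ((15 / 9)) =18 / 5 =3.60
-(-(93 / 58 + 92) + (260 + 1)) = -9709 / 58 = -167.40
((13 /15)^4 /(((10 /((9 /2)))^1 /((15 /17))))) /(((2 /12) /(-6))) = -85683 /10625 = -8.06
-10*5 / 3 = -50 / 3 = -16.67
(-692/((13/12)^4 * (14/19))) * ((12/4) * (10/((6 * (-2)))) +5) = -1704.60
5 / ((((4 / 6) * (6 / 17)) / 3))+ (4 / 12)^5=61969 / 972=63.75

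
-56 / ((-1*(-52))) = -14 / 13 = -1.08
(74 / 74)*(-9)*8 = -72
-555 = -555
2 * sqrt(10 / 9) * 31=62 * sqrt(10) / 3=65.35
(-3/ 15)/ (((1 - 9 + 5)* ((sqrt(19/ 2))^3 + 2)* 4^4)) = -1/ 1638480 + 19* sqrt(38)/ 13107840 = 0.00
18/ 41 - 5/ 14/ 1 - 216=-123937/ 574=-215.92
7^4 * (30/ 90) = 2401/ 3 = 800.33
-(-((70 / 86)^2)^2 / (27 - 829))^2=-2251875390625 / 7517897171354073604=-0.00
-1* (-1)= 1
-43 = -43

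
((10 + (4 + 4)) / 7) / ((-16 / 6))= -27 / 28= -0.96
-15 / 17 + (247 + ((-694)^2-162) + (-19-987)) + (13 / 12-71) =98051417 / 204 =480644.20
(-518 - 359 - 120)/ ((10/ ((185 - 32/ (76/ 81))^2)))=-8195029933/ 3610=-2270091.39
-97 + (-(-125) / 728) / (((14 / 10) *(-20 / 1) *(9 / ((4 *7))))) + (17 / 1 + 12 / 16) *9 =411013 / 6552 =62.73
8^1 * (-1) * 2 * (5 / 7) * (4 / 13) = -320 / 91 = -3.52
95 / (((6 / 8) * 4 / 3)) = 95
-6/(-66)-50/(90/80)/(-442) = 4189/21879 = 0.19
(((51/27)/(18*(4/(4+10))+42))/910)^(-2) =149073210000/289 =515824256.06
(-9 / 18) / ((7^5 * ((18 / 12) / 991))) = -991 / 50421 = -0.02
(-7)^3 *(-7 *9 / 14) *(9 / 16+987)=1524302.72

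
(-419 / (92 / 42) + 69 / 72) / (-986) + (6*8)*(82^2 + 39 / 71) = 322778.56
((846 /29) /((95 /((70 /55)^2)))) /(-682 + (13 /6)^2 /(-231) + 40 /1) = -125356896 /161799637505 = -0.00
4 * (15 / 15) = 4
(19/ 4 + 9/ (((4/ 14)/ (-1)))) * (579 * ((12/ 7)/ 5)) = -185859/ 35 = -5310.26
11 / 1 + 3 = 14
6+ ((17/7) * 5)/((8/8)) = 127/7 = 18.14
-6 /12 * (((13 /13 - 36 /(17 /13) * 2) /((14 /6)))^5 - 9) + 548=79657326027673726 /23863536599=3338035.24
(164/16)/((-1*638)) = -41/2552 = -0.02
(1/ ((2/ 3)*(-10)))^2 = 9/ 400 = 0.02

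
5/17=0.29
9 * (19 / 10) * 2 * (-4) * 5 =-684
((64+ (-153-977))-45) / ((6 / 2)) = -370.33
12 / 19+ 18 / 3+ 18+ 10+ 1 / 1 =677 / 19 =35.63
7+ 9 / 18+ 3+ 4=29 / 2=14.50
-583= -583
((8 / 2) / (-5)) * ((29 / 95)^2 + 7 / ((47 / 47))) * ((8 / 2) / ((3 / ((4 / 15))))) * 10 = -8194048 / 406125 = -20.18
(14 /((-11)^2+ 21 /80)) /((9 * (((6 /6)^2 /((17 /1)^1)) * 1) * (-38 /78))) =-247520 /552957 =-0.45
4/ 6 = 2/ 3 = 0.67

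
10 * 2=20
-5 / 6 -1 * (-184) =1099 / 6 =183.17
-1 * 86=-86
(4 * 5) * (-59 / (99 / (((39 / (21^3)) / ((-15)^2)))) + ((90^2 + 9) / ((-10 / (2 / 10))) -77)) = -65786868674 / 13752585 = -4783.60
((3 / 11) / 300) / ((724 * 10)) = 1 / 7964000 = 0.00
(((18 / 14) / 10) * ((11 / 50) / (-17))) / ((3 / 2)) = -33 / 29750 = -0.00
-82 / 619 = -0.13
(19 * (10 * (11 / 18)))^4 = 1192518600625 / 6561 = 181758664.93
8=8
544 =544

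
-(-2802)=2802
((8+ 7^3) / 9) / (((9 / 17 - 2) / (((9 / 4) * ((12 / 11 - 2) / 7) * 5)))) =5967 / 154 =38.75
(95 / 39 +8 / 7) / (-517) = -0.01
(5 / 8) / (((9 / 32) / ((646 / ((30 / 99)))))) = 14212 / 3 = 4737.33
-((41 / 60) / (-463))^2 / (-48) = 1681 / 37042963200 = 0.00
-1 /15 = -0.07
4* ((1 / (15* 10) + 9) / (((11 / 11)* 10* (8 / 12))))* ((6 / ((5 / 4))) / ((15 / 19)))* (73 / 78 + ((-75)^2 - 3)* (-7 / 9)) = -143638.99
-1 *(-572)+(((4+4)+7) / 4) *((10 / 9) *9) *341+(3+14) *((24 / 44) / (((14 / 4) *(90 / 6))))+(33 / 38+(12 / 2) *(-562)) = 73066207 / 7315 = 9988.55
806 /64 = 403 /32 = 12.59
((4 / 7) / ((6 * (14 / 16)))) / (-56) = -2 / 1029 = -0.00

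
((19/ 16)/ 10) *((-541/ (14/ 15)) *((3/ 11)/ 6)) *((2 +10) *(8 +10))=-832599/ 1232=-675.81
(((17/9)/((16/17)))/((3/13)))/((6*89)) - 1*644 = -148559315/230688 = -643.98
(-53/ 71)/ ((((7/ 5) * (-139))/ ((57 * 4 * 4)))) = 241680/ 69083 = 3.50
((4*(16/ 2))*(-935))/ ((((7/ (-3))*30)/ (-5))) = -14960/ 7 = -2137.14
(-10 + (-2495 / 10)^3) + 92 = -124250843 / 8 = -15531355.38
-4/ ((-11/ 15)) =60/ 11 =5.45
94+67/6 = 631/6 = 105.17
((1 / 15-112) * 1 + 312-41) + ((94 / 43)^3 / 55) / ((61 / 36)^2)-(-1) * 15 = 8500209265979 / 48814515255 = 174.13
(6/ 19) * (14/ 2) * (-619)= -25998/ 19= -1368.32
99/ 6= 33/ 2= 16.50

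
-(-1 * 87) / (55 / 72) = 6264 / 55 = 113.89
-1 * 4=-4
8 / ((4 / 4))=8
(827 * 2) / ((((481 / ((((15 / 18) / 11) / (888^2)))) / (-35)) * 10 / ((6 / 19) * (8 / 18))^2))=-28945 / 1270821872034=-0.00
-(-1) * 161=161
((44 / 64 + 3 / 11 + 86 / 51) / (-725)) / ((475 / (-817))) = 204293 / 32538000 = 0.01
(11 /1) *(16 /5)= 176 /5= 35.20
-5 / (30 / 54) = -9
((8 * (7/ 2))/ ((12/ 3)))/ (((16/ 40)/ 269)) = 9415/ 2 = 4707.50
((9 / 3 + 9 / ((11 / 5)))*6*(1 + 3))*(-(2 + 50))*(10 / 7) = -973440 / 77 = -12642.08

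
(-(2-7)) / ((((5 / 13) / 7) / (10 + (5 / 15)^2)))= 8281 / 9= 920.11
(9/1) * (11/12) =33/4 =8.25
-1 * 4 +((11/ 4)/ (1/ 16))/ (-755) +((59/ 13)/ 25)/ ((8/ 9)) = -1513099/ 392600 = -3.85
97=97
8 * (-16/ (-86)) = 1.49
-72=-72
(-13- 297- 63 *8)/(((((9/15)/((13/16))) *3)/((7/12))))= -185185/864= -214.33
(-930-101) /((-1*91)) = 1031 /91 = 11.33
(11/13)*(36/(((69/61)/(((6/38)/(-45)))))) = -2684/28405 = -0.09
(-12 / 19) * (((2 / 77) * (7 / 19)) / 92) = -6 / 91333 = -0.00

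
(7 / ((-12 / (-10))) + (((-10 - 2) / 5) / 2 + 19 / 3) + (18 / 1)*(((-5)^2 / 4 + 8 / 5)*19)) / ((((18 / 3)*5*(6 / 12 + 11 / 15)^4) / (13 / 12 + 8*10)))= 5901488250 / 1874161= 3148.87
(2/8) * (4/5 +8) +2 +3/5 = 24/5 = 4.80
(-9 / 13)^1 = -9 / 13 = -0.69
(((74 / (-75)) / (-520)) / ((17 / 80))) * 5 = 148 / 3315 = 0.04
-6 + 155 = 149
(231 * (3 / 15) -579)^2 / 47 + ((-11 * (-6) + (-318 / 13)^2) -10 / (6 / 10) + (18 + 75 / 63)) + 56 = 28201392229 / 4170075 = 6762.80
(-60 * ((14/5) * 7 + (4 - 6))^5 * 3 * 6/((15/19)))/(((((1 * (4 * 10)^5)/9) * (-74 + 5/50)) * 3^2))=440635536/1443359375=0.31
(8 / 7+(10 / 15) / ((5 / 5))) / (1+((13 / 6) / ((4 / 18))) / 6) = 304 / 441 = 0.69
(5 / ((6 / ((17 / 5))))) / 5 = 17 / 30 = 0.57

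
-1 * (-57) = 57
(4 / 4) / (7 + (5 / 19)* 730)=19 / 3783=0.01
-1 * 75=-75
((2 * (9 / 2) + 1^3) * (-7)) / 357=-10 / 51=-0.20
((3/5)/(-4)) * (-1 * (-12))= -9/5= -1.80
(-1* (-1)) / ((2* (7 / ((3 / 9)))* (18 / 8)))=2 / 189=0.01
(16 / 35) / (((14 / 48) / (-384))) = -601.86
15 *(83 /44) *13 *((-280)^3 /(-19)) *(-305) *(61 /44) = -413139281100000 /2299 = -179703906524.58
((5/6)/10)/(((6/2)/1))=1/36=0.03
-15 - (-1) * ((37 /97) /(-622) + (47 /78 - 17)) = -36940213 /1176513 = -31.40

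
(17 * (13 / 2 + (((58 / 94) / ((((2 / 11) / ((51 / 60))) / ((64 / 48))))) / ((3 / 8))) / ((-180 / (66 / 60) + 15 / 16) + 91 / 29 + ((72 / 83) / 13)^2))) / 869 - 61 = -212158627701534489857 / 3485203531124435010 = -60.87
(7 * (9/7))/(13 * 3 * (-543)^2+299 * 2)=9/11499709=0.00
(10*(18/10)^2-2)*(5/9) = 152/9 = 16.89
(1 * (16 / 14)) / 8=1 / 7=0.14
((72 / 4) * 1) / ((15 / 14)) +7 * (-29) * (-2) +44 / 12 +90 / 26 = 83836 / 195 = 429.93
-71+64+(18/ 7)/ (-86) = -2116/ 301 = -7.03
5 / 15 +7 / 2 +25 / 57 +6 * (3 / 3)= 1171 / 114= 10.27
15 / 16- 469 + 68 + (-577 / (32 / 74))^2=455677385 / 256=1779989.79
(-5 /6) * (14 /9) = -35 /27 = -1.30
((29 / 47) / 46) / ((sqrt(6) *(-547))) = -29 *sqrt(6) / 7095684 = -0.00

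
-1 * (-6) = 6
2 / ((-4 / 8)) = -4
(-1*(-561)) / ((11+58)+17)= 561 / 86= 6.52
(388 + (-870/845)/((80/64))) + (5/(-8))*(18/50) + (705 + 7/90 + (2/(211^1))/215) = 602801534059/552001320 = 1092.03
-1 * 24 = -24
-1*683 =-683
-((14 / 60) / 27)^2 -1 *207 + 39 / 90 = -135528439 / 656100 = -206.57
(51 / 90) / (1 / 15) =17 / 2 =8.50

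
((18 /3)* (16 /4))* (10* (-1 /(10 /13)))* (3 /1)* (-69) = 64584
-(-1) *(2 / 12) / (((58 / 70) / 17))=595 / 174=3.42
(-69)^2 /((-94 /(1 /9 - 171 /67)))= 389344 /3149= 123.64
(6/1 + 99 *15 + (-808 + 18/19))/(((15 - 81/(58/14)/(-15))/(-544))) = -256261400/11229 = -22821.39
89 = 89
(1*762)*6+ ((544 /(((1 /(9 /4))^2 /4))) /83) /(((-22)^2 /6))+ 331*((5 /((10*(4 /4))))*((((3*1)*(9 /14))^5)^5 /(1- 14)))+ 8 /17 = -172082344.35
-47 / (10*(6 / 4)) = -47 / 15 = -3.13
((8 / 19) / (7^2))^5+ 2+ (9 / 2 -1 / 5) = 44064510939467693 / 6994366815736510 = 6.30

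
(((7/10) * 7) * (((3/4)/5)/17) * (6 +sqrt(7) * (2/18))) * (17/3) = 49 * sqrt(7)/1800 +147/100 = 1.54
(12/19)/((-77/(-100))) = 1200/1463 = 0.82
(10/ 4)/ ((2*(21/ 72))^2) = 360/ 49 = 7.35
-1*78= -78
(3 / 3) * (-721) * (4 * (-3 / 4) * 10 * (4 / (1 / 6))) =519120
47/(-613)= -47/613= -0.08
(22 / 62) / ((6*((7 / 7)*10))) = 11 / 1860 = 0.01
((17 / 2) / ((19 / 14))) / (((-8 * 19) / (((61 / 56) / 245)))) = -0.00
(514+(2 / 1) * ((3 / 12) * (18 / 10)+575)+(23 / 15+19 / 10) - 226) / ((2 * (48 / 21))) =30289 / 96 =315.51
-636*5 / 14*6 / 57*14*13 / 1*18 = -78328.42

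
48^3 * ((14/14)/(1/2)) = 221184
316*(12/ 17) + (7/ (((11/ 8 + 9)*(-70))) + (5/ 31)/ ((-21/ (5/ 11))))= 11268459157/ 50520855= 223.05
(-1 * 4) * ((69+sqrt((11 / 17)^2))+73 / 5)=-28644 / 85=-336.99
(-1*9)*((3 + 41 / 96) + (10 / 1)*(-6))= 16293 / 32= 509.16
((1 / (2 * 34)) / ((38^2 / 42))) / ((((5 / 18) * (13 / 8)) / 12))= 4536 / 398905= 0.01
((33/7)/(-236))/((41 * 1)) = -33/67732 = -0.00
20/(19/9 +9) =9/5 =1.80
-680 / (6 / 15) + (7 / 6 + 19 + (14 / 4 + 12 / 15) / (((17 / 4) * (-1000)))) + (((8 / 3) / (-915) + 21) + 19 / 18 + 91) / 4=-77070569339 / 46665000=-1651.57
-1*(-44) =44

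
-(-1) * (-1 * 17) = -17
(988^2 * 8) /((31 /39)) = 304556928 /31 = 9824417.03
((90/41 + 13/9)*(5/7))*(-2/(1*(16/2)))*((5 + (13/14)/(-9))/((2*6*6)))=-0.04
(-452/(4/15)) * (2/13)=-260.77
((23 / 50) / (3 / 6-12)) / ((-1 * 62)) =1 / 1550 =0.00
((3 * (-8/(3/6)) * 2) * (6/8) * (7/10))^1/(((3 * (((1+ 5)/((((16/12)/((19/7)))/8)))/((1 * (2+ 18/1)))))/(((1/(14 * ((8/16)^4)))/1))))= -224/57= -3.93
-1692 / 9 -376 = -564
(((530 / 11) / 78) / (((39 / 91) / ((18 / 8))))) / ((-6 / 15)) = -9275 / 1144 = -8.11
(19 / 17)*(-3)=-57 / 17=-3.35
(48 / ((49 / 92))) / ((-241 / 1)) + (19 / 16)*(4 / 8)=83059 / 377888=0.22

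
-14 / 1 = -14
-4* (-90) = 360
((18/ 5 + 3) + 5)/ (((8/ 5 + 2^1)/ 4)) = 116/ 9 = 12.89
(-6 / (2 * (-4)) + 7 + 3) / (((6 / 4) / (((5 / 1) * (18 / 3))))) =215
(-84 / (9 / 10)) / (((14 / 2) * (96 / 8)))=-10 / 9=-1.11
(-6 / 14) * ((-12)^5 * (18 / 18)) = 746496 / 7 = 106642.29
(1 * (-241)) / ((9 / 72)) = -1928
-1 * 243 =-243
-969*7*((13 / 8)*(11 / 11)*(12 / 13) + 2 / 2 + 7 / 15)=-20122.90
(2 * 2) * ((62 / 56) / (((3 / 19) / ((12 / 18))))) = 1178 / 63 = 18.70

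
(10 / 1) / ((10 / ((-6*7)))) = -42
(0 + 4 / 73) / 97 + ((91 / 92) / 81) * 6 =649339 / 8794602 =0.07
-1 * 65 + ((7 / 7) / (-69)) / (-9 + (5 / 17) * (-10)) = -65.00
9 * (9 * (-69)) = -5589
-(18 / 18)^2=-1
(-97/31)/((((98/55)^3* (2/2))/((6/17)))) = -48415125/248004092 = -0.20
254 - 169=85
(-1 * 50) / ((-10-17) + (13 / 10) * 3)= 500 / 231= 2.16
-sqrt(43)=-6.56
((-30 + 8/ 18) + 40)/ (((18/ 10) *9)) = 470/ 729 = 0.64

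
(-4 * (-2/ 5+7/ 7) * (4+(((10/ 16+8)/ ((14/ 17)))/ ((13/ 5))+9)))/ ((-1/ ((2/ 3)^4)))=8.07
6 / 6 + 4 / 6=5 / 3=1.67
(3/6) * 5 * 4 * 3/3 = 10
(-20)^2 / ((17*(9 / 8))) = 3200 / 153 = 20.92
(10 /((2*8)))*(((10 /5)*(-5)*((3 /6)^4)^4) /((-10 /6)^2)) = -0.00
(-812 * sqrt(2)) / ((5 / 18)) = -14616 * sqrt(2) / 5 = -4134.03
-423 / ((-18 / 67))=3149 / 2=1574.50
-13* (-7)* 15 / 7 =195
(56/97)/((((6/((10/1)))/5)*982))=700/142881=0.00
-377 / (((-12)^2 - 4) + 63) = -13 / 7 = -1.86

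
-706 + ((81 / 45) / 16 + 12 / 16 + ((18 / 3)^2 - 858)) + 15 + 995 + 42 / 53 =-516.35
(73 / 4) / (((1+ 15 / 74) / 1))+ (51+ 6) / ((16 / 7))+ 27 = 95567 / 1424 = 67.11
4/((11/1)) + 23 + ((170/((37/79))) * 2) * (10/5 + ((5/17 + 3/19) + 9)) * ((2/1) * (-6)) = -99739.14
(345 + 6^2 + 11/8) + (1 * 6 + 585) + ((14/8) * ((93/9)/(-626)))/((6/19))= 43867835/45072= 973.28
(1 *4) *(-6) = -24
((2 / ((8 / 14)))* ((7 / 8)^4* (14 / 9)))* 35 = 4117715 / 36864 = 111.70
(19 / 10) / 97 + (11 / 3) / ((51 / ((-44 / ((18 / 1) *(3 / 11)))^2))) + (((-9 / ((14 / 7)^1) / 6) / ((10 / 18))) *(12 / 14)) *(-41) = 4031917415 / 75733623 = 53.24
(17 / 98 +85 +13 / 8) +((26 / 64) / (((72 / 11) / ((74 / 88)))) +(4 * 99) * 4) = 754529425 / 451584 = 1670.85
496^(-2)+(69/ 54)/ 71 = 2829823/ 157204224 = 0.02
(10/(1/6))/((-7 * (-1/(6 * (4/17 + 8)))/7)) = 50400/17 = 2964.71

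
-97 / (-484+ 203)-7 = -1870 / 281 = -6.65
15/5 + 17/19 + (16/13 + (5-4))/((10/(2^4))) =9218/1235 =7.46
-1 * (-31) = 31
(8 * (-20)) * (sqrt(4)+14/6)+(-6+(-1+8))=-2077/3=-692.33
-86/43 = -2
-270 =-270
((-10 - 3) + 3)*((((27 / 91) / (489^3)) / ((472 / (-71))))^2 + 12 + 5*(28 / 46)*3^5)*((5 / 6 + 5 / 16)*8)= -68893.48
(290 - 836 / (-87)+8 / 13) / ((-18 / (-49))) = 8319073 / 10179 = 817.28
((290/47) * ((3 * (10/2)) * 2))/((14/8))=34800/329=105.78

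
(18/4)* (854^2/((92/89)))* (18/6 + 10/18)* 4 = 1038545984/23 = 45154173.22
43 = 43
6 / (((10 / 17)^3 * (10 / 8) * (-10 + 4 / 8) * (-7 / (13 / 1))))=383214 / 83125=4.61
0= 0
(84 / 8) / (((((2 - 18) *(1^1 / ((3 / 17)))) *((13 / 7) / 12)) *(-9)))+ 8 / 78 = 985 / 5304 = 0.19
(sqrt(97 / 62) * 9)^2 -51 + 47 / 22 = 26551 / 341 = 77.86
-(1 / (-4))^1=1 / 4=0.25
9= 9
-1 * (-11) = 11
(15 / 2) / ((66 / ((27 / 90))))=3 / 88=0.03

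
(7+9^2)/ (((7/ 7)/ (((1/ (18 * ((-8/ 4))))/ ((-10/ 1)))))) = 11/ 45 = 0.24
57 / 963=19 / 321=0.06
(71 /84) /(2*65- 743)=-71 /51492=-0.00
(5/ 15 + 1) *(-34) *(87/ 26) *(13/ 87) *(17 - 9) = -544/ 3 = -181.33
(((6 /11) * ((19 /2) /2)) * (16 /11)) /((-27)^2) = 0.01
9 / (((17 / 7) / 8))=504 / 17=29.65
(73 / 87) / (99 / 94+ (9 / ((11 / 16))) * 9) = 75482 / 10693431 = 0.01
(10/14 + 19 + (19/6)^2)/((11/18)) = 7495/154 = 48.67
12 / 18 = 2 / 3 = 0.67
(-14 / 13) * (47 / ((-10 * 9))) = 329 / 585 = 0.56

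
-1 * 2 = -2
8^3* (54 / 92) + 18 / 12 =13893 / 46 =302.02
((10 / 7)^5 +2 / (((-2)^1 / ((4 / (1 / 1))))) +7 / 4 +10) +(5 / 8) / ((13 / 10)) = 3098349 / 218491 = 14.18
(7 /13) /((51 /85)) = 35 /39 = 0.90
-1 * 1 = -1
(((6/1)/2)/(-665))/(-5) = 3/3325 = 0.00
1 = 1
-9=-9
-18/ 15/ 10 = -3/ 25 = -0.12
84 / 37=2.27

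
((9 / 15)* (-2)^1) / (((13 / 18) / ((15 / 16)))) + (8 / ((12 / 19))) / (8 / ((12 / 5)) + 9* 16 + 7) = -35527 / 24076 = -1.48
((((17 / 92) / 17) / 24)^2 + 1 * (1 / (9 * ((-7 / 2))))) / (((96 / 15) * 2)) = -5416925 / 2184118272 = -0.00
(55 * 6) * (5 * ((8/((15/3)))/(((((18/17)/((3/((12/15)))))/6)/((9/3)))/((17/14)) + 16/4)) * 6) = 17166600/4349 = 3947.25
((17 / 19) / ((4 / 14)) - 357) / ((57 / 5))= -67235 / 2166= -31.04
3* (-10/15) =-2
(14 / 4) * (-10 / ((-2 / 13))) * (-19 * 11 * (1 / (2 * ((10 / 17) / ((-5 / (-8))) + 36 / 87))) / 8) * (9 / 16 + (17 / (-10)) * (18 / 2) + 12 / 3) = 23549.48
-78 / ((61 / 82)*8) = -1599 / 122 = -13.11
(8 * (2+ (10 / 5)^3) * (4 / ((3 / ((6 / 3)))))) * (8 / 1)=5120 / 3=1706.67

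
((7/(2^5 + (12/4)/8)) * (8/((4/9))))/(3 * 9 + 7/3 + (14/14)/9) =1296/9805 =0.13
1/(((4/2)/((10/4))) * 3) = 5/12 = 0.42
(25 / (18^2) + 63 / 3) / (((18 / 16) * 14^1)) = 6829 / 5103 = 1.34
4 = 4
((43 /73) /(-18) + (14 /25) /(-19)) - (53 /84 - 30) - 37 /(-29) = 7749808949 /253404900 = 30.58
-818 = -818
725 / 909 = 0.80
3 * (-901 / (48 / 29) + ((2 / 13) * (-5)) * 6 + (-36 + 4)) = -362525 / 208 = -1742.91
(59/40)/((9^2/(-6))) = -59/540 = -0.11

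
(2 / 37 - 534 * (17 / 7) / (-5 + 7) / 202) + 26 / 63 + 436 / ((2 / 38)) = 3899329097 / 470862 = 8281.26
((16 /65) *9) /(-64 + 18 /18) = -16 /455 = -0.04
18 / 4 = 9 / 2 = 4.50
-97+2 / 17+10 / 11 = -17947 / 187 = -95.97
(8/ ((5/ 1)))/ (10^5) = 1/ 62500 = 0.00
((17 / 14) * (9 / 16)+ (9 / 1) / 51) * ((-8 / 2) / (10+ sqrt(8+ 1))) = -3273 / 12376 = -0.26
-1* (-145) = 145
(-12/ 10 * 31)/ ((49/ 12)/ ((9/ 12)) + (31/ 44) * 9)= -73656/ 23335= -3.16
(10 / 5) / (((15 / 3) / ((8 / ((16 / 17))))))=17 / 5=3.40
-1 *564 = -564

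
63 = 63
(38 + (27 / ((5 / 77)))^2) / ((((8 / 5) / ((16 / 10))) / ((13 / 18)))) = 56201483 / 450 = 124892.18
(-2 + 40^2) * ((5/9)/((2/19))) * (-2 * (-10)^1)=1518100/9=168677.78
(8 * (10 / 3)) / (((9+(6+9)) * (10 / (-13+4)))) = -1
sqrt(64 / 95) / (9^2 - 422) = -8 *sqrt(95) / 32395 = -0.00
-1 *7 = -7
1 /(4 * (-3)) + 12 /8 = 17 /12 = 1.42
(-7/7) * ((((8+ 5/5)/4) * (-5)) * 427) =19215/4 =4803.75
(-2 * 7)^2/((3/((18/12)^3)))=441/2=220.50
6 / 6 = 1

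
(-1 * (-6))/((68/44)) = 66/17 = 3.88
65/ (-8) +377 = 2951/ 8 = 368.88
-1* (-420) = 420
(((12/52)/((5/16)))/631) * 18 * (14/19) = 12096/779285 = 0.02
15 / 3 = 5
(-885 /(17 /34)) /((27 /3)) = -590 /3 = -196.67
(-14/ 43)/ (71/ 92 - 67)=1288/ 261999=0.00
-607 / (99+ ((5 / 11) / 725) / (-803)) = -777436495 / 126797714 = -6.13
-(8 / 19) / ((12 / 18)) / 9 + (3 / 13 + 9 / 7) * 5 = 38966 / 5187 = 7.51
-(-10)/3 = 10/3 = 3.33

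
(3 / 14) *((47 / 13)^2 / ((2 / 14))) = 19.61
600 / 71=8.45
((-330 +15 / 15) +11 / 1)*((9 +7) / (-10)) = 2544 / 5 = 508.80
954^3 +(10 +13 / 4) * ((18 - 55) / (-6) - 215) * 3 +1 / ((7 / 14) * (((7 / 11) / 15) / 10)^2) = 340394566247 / 392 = 868353485.32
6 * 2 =12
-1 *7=-7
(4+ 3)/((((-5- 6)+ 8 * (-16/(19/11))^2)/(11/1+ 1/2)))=58121/487674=0.12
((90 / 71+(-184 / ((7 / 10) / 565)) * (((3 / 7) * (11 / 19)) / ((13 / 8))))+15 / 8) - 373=-158432685337 / 6874504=-23046.42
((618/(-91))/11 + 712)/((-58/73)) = -25991431/29029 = -895.36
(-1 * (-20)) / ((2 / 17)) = 170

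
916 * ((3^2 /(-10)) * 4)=-16488 /5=-3297.60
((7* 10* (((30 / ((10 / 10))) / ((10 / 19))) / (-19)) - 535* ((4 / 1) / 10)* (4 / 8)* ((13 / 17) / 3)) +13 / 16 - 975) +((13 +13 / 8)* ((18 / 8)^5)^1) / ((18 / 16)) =-24117905 / 52224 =-461.82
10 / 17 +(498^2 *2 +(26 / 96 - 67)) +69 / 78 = 5260960625 / 10608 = 495942.74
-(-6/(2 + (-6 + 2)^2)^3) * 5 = 5/972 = 0.01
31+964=995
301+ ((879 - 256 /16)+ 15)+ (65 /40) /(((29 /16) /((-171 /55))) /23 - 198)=14691816423 /12461339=1178.99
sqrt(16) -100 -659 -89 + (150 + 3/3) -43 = -736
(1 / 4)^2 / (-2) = -1 / 32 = -0.03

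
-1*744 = -744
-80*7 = -560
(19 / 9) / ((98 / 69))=437 / 294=1.49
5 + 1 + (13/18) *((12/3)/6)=175/27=6.48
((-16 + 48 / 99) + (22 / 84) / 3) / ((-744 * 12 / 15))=106915 / 4124736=0.03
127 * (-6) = -762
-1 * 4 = -4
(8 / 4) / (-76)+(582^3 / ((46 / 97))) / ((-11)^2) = 363324166441 / 105754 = 3435559.57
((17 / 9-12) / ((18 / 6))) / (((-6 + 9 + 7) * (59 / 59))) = -91 / 270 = -0.34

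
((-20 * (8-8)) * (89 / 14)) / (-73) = 0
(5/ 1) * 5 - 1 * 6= 19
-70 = -70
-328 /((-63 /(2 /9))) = 656 /567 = 1.16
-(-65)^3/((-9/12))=-1098500/3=-366166.67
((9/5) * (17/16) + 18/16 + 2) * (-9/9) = -403/80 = -5.04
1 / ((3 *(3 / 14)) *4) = 7 / 18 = 0.39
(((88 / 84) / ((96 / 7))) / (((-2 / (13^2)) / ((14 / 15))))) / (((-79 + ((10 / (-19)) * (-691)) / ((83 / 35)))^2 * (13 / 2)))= -0.00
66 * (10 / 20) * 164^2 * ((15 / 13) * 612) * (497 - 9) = 3976162629120 / 13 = 305858663778.46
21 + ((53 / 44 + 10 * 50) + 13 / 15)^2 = 109813236289 / 435600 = 252096.50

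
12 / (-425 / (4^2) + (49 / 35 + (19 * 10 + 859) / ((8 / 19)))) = 960 / 197297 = 0.00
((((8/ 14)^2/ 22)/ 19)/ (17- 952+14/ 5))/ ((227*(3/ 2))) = -0.00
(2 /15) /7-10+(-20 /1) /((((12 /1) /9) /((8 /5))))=-3568 /105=-33.98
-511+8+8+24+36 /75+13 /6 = -70253 /150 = -468.35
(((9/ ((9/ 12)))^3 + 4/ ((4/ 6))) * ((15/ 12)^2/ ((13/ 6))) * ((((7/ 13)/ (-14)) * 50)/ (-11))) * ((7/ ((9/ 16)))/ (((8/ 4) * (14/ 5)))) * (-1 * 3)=-1457.44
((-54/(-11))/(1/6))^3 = 34012224/1331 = 25553.89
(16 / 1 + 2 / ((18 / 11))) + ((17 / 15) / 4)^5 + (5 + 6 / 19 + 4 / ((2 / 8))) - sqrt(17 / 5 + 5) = 35.64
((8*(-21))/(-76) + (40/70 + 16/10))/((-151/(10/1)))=-5828/20083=-0.29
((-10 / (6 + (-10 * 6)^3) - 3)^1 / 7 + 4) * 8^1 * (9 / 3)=21599440 / 251993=85.71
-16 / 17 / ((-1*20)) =0.05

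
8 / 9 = 0.89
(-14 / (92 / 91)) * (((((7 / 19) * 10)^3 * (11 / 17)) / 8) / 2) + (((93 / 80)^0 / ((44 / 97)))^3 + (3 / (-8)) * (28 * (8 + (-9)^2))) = -217438885389475 / 228452328896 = -951.79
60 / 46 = 30 / 23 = 1.30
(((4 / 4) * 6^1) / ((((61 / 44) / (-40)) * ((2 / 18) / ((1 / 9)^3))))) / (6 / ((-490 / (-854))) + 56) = -61600 / 1915461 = -0.03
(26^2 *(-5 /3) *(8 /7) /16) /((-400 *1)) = 169 /840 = 0.20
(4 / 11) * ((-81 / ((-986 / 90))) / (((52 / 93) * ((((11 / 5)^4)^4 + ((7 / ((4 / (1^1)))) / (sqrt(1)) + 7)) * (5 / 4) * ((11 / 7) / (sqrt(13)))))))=386213378906250000 * sqrt(13) / 47512727268920599139597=0.00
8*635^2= 3225800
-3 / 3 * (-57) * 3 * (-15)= -2565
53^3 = 148877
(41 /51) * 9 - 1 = 106 /17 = 6.24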